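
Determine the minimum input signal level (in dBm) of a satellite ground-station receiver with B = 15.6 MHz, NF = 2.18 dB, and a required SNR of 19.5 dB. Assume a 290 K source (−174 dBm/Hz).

Sensitivity = −174 + 10 log₁₀(B) + NF + SNR_min
= −174 + 71.93 + 2.18 + 19.5
= −80.39 dBm → −80.4 dBm

−80.4 dBm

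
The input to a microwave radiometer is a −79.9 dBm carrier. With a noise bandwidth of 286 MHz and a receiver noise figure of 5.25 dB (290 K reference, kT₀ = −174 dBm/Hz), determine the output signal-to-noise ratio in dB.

4.3 dB

Noise floor: N = −174 + 10 log₁₀(B) + NF
10 log₁₀(2.86×10⁸) = 84.56 dB
N = −174 + 84.56 + 5.25 = −84.19 dBm
SNR = P_sig − N = −79.9 − (−84.19) = 4.29 dB → 4.3 dB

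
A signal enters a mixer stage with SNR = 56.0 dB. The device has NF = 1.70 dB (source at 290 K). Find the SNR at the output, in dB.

54.30 dB

By definition F = SNR_in/SNR_out, so in dB: SNR_out = SNR_in − NF
SNR_out = 56.0 − 1.70 = 54.30 dB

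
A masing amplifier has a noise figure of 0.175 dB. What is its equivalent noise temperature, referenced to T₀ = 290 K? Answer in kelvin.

F = 10^(0.175/10) = 1.04112
T_e = (F − 1)·T₀ = (1.04112 − 1) × 290 = 11.9 K

11.9 K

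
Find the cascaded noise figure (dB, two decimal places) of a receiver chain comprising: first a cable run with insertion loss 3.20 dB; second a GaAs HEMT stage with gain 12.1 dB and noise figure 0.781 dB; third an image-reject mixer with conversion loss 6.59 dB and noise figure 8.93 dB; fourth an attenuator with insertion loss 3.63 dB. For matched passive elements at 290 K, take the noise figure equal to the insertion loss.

6.18 dB

Convert to linear (a loss of L dB is a gain of −L dB): F_i = 10^(NF_i/10), G_i = 10^(G_i,dB/10)
  Stage 1: F_1 = 10^(3.20/10) = 2.089, G_1 = 10^(−3.20/10) = 0.4786
  Stage 2: F_2 = 10^(0.781/10) = 1.197, G_2 = 10^(12.1/10) = 16.22
  Stage 3: F_3 = 10^(8.93/10) = 7.816, G_3 = 10^(−6.59/10) = 0.2193
  Stage 4: F_4 = 10^(3.63/10) = 2.307, G_4 = 10^(−3.63/10) = 0.4335
Friis cascade:
  F = 2.089 + (1.197 − 1)/0.4786 + (7.816 − 1)/7.762 + (2.307 − 1)/1.702 = 4.147
NF = 10 log₁₀(4.147) = 6.18 dB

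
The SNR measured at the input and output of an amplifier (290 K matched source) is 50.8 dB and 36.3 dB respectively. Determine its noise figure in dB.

NF (dB) = SNR_in(dB) − SNR_out(dB) when the source is at T₀
NF = 50.8 − 36.3 = 14.5 dB

14.5 dB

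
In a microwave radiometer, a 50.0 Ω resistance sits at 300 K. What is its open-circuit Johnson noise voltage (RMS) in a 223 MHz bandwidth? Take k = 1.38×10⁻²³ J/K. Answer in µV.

13.6 µV

V_n = √(4kTRB)
4kTRB = 4 × 1.38×10⁻²³ × 300 × 5.00×10¹ × 2.23×10⁸ = 1.85×10⁻¹⁰ V²
V_n = √(1.85×10⁻¹⁰) = 1.36×10⁻⁵ V = 13.6 µV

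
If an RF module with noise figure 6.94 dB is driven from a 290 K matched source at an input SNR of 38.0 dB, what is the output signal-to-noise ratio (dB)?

By definition F = SNR_in/SNR_out, so in dB: SNR_out = SNR_in − NF
SNR_out = 38.0 − 6.94 = 31.06 dB

31.06 dB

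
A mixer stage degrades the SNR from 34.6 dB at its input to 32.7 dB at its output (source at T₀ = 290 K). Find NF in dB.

1.9 dB

NF (dB) = SNR_in(dB) − SNR_out(dB) when the source is at T₀
NF = 34.6 − 32.7 = 1.9 dB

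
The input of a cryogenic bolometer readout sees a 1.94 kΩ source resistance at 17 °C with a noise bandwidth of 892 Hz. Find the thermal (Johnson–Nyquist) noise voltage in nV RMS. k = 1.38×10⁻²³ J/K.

T = 17 °C + 273.15 = 290.15 K
V_n = √(4kTRB)
4kTRB = 4 × 1.38×10⁻²³ × 290.15 × 1.94×10³ × 8.92×10² = 2.77×10⁻¹⁴ V²
V_n = √(2.77×10⁻¹⁴) = 1.66×10⁻⁷ V = 166 nV

166 nV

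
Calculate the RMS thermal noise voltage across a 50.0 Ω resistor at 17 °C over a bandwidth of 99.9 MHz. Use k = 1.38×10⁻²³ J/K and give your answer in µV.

8.94 µV

T = 17 °C + 273.15 = 290.15 K
V_n = √(4kTRB)
4kTRB = 4 × 1.38×10⁻²³ × 290.15 × 5.00×10¹ × 9.99×10⁷ = 8.00×10⁻¹¹ V²
V_n = √(8.00×10⁻¹¹) = 8.94×10⁻⁶ V = 8.94 µV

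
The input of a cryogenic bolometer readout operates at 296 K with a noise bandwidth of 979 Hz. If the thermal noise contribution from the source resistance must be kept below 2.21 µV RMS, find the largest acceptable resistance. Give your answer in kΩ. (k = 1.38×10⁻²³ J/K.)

305 kΩ

Johnson–Nyquist: V_n = √(4kTRB) ⇒ R = V_n² / (4kTB)
4kTB = 4 × 1.38×10⁻²³ × 296 × 9.79×10² = 1.60×10⁻¹⁷
R = (2.21×10⁻⁶)² / 1.60×10⁻¹⁷ = 3.05×10⁵ Ω = 305 kΩ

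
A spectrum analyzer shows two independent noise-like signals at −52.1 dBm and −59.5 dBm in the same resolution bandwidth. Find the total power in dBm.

Convert to linear, add, convert back:
P₁ = 6.17×10⁻⁹ W, P₂ = 1.12×10⁻⁹ W
P_tot = 7.29×10⁻⁹ W → 10 log₁₀(P_tot / 10⁻³) = −51.4 dBm

−51.4 dBm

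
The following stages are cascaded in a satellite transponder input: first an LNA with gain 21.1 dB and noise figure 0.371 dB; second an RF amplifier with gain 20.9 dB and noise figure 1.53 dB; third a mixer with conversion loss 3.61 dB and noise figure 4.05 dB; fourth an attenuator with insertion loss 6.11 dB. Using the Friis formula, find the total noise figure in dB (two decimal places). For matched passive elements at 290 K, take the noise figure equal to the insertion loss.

Convert to linear (a loss of L dB is a gain of −L dB): F_i = 10^(NF_i/10), G_i = 10^(G_i,dB/10)
  Stage 1: F_1 = 10^(0.371/10) = 1.089, G_1 = 10^(21.1/10) = 128.8
  Stage 2: F_2 = 10^(1.53/10) = 1.422, G_2 = 10^(20.9/10) = 123.0
  Stage 3: F_3 = 10^(4.05/10) = 2.541, G_3 = 10^(−3.61/10) = 0.4355
  Stage 4: F_4 = 10^(6.11/10) = 4.083, G_4 = 10^(−6.11/10) = 0.2449
Friis cascade:
  F = 1.089 + (1.422 − 1)/128.8 + (2.541 − 1)/1.585×10⁴ + (4.083 − 1)/6902 = 1.093
NF = 10 log₁₀(1.093) = 0.39 dB

0.39 dB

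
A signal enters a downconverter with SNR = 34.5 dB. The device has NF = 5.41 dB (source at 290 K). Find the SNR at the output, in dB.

By definition F = SNR_in/SNR_out, so in dB: SNR_out = SNR_in − NF
SNR_out = 34.5 − 5.41 = 29.09 dB

29.09 dB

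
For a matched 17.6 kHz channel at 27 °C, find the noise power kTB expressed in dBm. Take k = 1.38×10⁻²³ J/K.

T = 27 °C + 273.15 = 300.15 K
P_n = kTB = 1.38×10⁻²³ × 300.15 × 1.76×10⁴ = 7.29×10⁻¹⁷ W
In dBm: 10 log₁₀(7.29×10⁻¹⁷ / 10⁻³) = −131.4 dBm

−131.4 dBm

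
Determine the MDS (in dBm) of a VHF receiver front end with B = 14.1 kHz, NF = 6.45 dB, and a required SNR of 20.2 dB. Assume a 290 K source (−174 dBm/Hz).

Sensitivity = −174 + 10 log₁₀(B) + NF + SNR_min
= −174 + 41.49 + 6.45 + 20.2
= −105.86 dBm → −105.9 dBm

−105.9 dBm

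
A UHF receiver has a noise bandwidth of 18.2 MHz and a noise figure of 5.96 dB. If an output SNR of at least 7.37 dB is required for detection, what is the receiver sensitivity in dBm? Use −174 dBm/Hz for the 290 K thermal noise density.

Sensitivity = −174 + 10 log₁₀(B) + NF + SNR_min
= −174 + 72.6 + 5.96 + 7.37
= −88.07 dBm → −88.1 dBm

−88.1 dBm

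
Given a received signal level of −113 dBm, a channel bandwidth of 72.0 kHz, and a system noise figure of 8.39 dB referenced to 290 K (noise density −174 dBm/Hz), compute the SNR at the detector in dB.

4.0 dB

Noise floor: N = −174 + 10 log₁₀(B) + NF
10 log₁₀(7.20×10⁴) = 48.57 dB
N = −174 + 48.57 + 8.39 = −117.04 dBm
SNR = P_sig − N = −113 − (−117.04) = 4.04 dB → 4.0 dB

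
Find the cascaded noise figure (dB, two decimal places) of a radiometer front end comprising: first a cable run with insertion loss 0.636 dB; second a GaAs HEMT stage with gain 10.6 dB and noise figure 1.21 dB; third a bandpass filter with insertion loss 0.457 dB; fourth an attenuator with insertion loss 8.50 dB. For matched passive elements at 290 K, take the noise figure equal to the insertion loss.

3.47 dB

Convert to linear (a loss of L dB is a gain of −L dB): F_i = 10^(NF_i/10), G_i = 10^(G_i,dB/10)
  Stage 1: F_1 = 10^(0.636/10) = 1.158, G_1 = 10^(−0.636/10) = 0.8638
  Stage 2: F_2 = 10^(1.21/10) = 1.321, G_2 = 10^(10.6/10) = 11.48
  Stage 3: F_3 = 10^(0.457/10) = 1.111, G_3 = 10^(−0.457/10) = 0.9001
  Stage 4: F_4 = 10^(8.50/10) = 7.079, G_4 = 10^(−8.50/10) = 0.1413
Friis cascade:
  F = 1.158 + (1.321 − 1)/0.8638 + (1.111 − 1)/9.917 + (7.079 − 1)/8.927 = 2.222
NF = 10 log₁₀(2.222) = 3.47 dB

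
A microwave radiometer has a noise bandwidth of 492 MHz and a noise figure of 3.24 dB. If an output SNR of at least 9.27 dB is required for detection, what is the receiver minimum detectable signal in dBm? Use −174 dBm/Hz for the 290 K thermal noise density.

Sensitivity = −174 + 10 log₁₀(B) + NF + SNR_min
= −174 + 86.92 + 3.24 + 9.27
= −74.57 dBm → −74.6 dBm

−74.6 dBm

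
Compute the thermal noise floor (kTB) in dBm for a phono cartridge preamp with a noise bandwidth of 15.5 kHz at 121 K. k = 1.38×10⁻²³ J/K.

P_n = kTB = 1.38×10⁻²³ × 121 × 1.55×10⁴ = 2.59×10⁻¹⁷ W
In dBm: 10 log₁₀(2.59×10⁻¹⁷ / 10⁻³) = −135.9 dBm

−135.9 dBm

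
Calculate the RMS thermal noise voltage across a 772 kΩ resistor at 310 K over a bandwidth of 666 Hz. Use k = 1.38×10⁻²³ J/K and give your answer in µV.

V_n = √(4kTRB)
4kTRB = 4 × 1.38×10⁻²³ × 310 × 7.72×10⁵ × 6.66×10² = 8.80×10⁻¹² V²
V_n = √(8.80×10⁻¹²) = 2.97×10⁻⁶ V = 2.97 µV

2.97 µV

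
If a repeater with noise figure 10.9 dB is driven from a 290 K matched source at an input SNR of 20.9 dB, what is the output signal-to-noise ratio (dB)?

10.0 dB

By definition F = SNR_in/SNR_out, so in dB: SNR_out = SNR_in − NF
SNR_out = 20.9 − 10.9 = 10.0 dB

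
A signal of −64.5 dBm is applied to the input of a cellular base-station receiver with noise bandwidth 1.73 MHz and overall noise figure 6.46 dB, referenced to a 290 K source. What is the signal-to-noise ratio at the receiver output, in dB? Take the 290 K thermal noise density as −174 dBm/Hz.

Noise floor: N = −174 + 10 log₁₀(B) + NF
10 log₁₀(1.73×10⁶) = 62.38 dB
N = −174 + 62.38 + 6.46 = −105.16 dBm
SNR = P_sig − N = −64.5 − (−105.16) = 40.66 dB → 40.7 dB

40.7 dB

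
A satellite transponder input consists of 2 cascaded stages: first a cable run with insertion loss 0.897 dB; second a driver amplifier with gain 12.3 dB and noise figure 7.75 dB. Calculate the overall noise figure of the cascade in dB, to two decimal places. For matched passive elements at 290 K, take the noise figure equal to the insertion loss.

Convert to linear (a loss of L dB is a gain of −L dB): F_i = 10^(NF_i/10), G_i = 10^(G_i,dB/10)
  Stage 1: F_1 = 10^(0.897/10) = 1.229, G_1 = 10^(−0.897/10) = 0.8134
  Stage 2: F_2 = 10^(7.75/10) = 5.957, G_2 = 10^(12.3/10) = 16.98
Friis cascade:
  F = 1.229 + (5.957 − 1)/0.8134 = 7.323
NF = 10 log₁₀(7.323) = 8.65 dB

8.65 dB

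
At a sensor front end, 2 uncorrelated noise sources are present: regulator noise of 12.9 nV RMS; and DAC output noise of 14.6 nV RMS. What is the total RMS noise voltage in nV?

Uncorrelated sources add in power (mean-square): V_tot = √(ΣV_i²)
V_tot = √[(1.29×10⁻⁸)² + (1.46×10⁻⁸)²] = 1.95×10⁻⁸ V = 19.5 nV

19.5 nV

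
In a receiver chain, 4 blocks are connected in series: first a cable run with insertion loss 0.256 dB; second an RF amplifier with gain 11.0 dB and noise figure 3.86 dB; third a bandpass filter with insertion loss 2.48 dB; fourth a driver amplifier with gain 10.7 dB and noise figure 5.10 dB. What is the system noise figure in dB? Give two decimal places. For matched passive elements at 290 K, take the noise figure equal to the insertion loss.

Convert to linear (a loss of L dB is a gain of −L dB): F_i = 10^(NF_i/10), G_i = 10^(G_i,dB/10)
  Stage 1: F_1 = 10^(0.256/10) = 1.061, G_1 = 10^(−0.256/10) = 0.9428
  Stage 2: F_2 = 10^(3.86/10) = 2.432, G_2 = 10^(11.0/10) = 12.59
  Stage 3: F_3 = 10^(2.48/10) = 1.770, G_3 = 10^(−2.48/10) = 0.5649
  Stage 4: F_4 = 10^(5.10/10) = 3.236, G_4 = 10^(10.7/10) = 11.75
Friis cascade:
  F = 1.061 + (2.432 − 1)/0.9428 + (1.770 − 1)/11.87 + (3.236 − 1)/6.705 = 2.978
NF = 10 log₁₀(2.978) = 4.74 dB

4.74 dB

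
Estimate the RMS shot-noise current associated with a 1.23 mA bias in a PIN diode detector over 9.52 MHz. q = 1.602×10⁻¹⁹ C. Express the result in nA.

I_n = √(2qI·B)
2qI·B = 2 × 1.602×10⁻¹⁹ × 1.23×10⁻³ × 9.52×10⁶ = 3.75×10⁻¹⁵ A²
I_n = √(3.75×10⁻¹⁵) = 6.13×10⁻⁸ A = 61.3 nA

61.3 nA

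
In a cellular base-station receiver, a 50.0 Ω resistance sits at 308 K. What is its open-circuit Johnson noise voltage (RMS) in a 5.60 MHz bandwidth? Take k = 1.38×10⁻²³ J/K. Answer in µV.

2.18 µV

V_n = √(4kTRB)
4kTRB = 4 × 1.38×10⁻²³ × 308 × 5.00×10¹ × 5.60×10⁶ = 4.76×10⁻¹² V²
V_n = √(4.76×10⁻¹²) = 2.18×10⁻⁶ V = 2.18 µV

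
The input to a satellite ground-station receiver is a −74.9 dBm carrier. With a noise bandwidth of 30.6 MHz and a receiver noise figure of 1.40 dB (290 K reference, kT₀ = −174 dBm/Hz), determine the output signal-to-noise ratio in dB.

22.8 dB

Noise floor: N = −174 + 10 log₁₀(B) + NF
10 log₁₀(3.06×10⁷) = 74.86 dB
N = −174 + 74.86 + 1.40 = −97.74 dBm
SNR = P_sig − N = −74.9 − (−97.74) = 22.84 dB → 22.8 dB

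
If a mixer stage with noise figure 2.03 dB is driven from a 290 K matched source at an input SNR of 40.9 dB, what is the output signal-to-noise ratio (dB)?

By definition F = SNR_in/SNR_out, so in dB: SNR_out = SNR_in − NF
SNR_out = 40.9 − 2.03 = 38.87 dB

38.87 dB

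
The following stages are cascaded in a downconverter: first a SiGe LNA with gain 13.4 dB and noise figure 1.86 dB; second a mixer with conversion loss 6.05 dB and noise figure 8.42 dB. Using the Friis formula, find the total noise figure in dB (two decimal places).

Convert to linear (a loss of L dB is a gain of −L dB): F_i = 10^(NF_i/10), G_i = 10^(G_i,dB/10)
  Stage 1: F_1 = 10^(1.86/10) = 1.535, G_1 = 10^(13.4/10) = 21.88
  Stage 2: F_2 = 10^(8.42/10) = 6.950, G_2 = 10^(−6.05/10) = 0.2483
Friis cascade:
  F = 1.535 + (6.950 − 1)/21.88 = 1.807
NF = 10 log₁₀(1.807) = 2.57 dB

2.57 dB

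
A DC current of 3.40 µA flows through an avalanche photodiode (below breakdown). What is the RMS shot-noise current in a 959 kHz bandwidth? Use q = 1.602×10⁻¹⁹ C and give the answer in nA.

1.02 nA

I_n = √(2qI·B)
2qI·B = 2 × 1.602×10⁻¹⁹ × 3.40×10⁻⁶ × 9.59×10⁵ = 1.04×10⁻¹⁸ A²
I_n = √(1.04×10⁻¹⁸) = 1.02×10⁻⁹ A = 1.02 nA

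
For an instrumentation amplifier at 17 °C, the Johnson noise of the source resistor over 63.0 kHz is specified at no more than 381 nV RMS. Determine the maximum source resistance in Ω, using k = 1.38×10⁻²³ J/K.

T = 17 °C + 273.15 = 290.15 K
Johnson–Nyquist: V_n = √(4kTRB) ⇒ R = V_n² / (4kTB)
4kTB = 4 × 1.38×10⁻²³ × 290.15 × 6.30×10⁴ = 1.01×10⁻¹⁵
R = (3.81×10⁻⁷)² / 1.01×10⁻¹⁵ = 1.44×10² Ω = 144 Ω

144 Ω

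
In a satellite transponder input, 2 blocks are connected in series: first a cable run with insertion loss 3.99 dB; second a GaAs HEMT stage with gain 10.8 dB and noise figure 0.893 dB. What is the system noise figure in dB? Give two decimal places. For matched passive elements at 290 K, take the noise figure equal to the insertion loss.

4.88 dB

Convert to linear (a loss of L dB is a gain of −L dB): F_i = 10^(NF_i/10), G_i = 10^(G_i,dB/10)
  Stage 1: F_1 = 10^(3.99/10) = 2.506, G_1 = 10^(−3.99/10) = 0.3990
  Stage 2: F_2 = 10^(0.893/10) = 1.228, G_2 = 10^(10.8/10) = 12.02
Friis cascade:
  F = 2.506 + (1.228 − 1)/0.3990 = 3.078
NF = 10 log₁₀(3.078) = 4.88 dB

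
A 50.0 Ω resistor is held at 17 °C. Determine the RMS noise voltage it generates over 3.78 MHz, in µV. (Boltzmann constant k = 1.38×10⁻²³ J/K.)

1.74 µV

T = 17 °C + 273.15 = 290.15 K
V_n = √(4kTRB)
4kTRB = 4 × 1.38×10⁻²³ × 290.15 × 5.00×10¹ × 3.78×10⁶ = 3.03×10⁻¹² V²
V_n = √(3.03×10⁻¹²) = 1.74×10⁻⁶ V = 1.74 µV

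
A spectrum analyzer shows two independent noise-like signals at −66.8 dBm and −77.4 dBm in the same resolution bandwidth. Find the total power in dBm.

Convert to linear, add, convert back:
P₁ = 2.09×10⁻¹⁰ W, P₂ = 1.82×10⁻¹¹ W
P_tot = 2.27×10⁻¹⁰ W → 10 log₁₀(P_tot / 10⁻³) = −66.4 dBm

−66.4 dBm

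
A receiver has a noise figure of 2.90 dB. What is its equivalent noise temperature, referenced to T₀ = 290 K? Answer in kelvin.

275 K

F = 10^(2.90/10) = 1.94984
T_e = (F − 1)·T₀ = (1.94984 − 1) × 290 = 275 K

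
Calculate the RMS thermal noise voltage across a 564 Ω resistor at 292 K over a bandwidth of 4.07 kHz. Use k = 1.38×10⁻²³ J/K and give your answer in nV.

V_n = √(4kTRB)
4kTRB = 4 × 1.38×10⁻²³ × 292 × 5.64×10² × 4.07×10³ = 3.70×10⁻¹⁴ V²
V_n = √(3.70×10⁻¹⁴) = 1.92×10⁻⁷ V = 192 nV

192 nV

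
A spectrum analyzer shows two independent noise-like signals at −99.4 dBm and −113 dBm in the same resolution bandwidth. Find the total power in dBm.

Convert to linear, add, convert back:
P₁ = 1.15×10⁻¹³ W, P₂ = 5.01×10⁻¹⁵ W
P_tot = 1.20×10⁻¹³ W → 10 log₁₀(P_tot / 10⁻³) = −99.2 dBm

−99.2 dBm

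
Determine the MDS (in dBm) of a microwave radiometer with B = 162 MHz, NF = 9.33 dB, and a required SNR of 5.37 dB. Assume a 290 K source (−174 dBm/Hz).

Sensitivity = −174 + 10 log₁₀(B) + NF + SNR_min
= −174 + 82.1 + 9.33 + 5.37
= −77.20 dBm → −77.2 dBm

−77.2 dBm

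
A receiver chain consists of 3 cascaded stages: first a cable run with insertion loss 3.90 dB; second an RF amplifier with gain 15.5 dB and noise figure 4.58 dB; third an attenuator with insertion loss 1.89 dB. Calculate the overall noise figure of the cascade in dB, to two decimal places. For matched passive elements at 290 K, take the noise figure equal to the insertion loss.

Convert to linear (a loss of L dB is a gain of −L dB): F_i = 10^(NF_i/10), G_i = 10^(G_i,dB/10)
  Stage 1: F_1 = 10^(3.90/10) = 2.455, G_1 = 10^(−3.90/10) = 0.4074
  Stage 2: F_2 = 10^(4.58/10) = 2.871, G_2 = 10^(15.5/10) = 35.48
  Stage 3: F_3 = 10^(1.89/10) = 1.545, G_3 = 10^(−1.89/10) = 0.6471
Friis cascade:
  F = 2.455 + (2.871 − 1)/0.4074 + (1.545 − 1)/14.45 = 7.085
NF = 10 log₁₀(7.085) = 8.50 dB

8.50 dB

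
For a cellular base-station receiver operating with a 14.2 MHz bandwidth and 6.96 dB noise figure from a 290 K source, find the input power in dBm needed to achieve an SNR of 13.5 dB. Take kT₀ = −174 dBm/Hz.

−82.0 dBm

Sensitivity = −174 + 10 log₁₀(B) + NF + SNR_min
= −174 + 71.52 + 6.96 + 13.5
= −82.02 dBm → −82.0 dBm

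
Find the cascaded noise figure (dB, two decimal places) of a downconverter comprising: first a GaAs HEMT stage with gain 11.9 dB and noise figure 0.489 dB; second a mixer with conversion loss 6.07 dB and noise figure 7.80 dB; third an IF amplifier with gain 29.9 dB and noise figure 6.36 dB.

3.64 dB

Convert to linear (a loss of L dB is a gain of −L dB): F_i = 10^(NF_i/10), G_i = 10^(G_i,dB/10)
  Stage 1: F_1 = 10^(0.489/10) = 1.119, G_1 = 10^(11.9/10) = 15.49
  Stage 2: F_2 = 10^(7.80/10) = 6.026, G_2 = 10^(−6.07/10) = 0.2472
  Stage 3: F_3 = 10^(6.36/10) = 4.325, G_3 = 10^(29.9/10) = 977.2
Friis cascade:
  F = 1.119 + (6.026 − 1)/15.49 + (4.325 − 1)/3.828 = 2.312
NF = 10 log₁₀(2.312) = 3.64 dB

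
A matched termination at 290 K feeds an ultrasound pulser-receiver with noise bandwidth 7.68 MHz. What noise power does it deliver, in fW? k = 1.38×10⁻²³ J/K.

P_n = kTB = 1.38×10⁻²³ × 290 × 7.68×10⁶ = 3.07×10⁻¹⁴ W = 30.7 fW

30.7 fW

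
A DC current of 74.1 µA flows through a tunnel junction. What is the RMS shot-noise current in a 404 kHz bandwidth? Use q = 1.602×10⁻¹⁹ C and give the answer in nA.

I_n = √(2qI·B)
2qI·B = 2 × 1.602×10⁻¹⁹ × 7.41×10⁻⁵ × 4.04×10⁵ = 9.59×10⁻¹⁸ A²
I_n = √(9.59×10⁻¹⁸) = 3.10×10⁻⁹ A = 3.10 nA

3.10 nA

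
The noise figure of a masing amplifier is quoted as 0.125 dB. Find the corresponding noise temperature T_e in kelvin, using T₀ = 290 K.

8.47 K

F = 10^(0.125/10) = 1.0292
T_e = (F − 1)·T₀ = (1.0292 − 1) × 290 = 8.47 K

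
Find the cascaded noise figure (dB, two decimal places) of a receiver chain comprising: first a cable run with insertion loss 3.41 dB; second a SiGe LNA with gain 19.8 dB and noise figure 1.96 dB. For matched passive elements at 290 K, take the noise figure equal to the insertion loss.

5.37 dB

Convert to linear (a loss of L dB is a gain of −L dB): F_i = 10^(NF_i/10), G_i = 10^(G_i,dB/10)
  Stage 1: F_1 = 10^(3.41/10) = 2.193, G_1 = 10^(−3.41/10) = 0.4560
  Stage 2: F_2 = 10^(1.96/10) = 1.570, G_2 = 10^(19.8/10) = 95.50
Friis cascade:
  F = 2.193 + (1.570 − 1)/0.4560 = 3.443
NF = 10 log₁₀(3.443) = 5.37 dB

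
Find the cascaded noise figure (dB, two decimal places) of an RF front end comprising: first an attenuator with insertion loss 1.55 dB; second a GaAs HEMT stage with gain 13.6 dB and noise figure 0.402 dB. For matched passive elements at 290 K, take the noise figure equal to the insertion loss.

Convert to linear (a loss of L dB is a gain of −L dB): F_i = 10^(NF_i/10), G_i = 10^(G_i,dB/10)
  Stage 1: F_1 = 10^(1.55/10) = 1.429, G_1 = 10^(−1.55/10) = 0.6998
  Stage 2: F_2 = 10^(0.402/10) = 1.097, G_2 = 10^(13.6/10) = 22.91
Friis cascade:
  F = 1.429 + (1.097 − 1)/0.6998 = 1.567
NF = 10 log₁₀(1.567) = 1.95 dB

1.95 dB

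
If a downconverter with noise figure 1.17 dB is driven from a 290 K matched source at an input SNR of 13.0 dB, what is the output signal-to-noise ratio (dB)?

By definition F = SNR_in/SNR_out, so in dB: SNR_out = SNR_in − NF
SNR_out = 13.0 − 1.17 = 11.83 dB

11.83 dB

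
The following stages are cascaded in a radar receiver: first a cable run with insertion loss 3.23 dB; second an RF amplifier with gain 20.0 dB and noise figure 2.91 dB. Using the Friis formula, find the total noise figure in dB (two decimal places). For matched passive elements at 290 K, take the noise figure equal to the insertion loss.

Convert to linear (a loss of L dB is a gain of −L dB): F_i = 10^(NF_i/10), G_i = 10^(G_i,dB/10)
  Stage 1: F_1 = 10^(3.23/10) = 2.104, G_1 = 10^(−3.23/10) = 0.4753
  Stage 2: F_2 = 10^(2.91/10) = 1.954, G_2 = 10^(20.0/10) = 100.0
Friis cascade:
  F = 2.104 + (1.954 − 1)/0.4753 = 4.111
NF = 10 log₁₀(4.111) = 6.14 dB

6.14 dB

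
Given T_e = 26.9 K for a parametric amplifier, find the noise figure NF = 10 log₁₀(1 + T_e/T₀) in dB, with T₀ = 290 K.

F = 1 + T_e/T₀ = 1 + 26.9/290 = 1.09276
NF = 10 log₁₀(1.09276) = 0.385 dB

0.385 dB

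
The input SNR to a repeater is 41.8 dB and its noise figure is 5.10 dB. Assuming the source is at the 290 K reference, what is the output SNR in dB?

By definition F = SNR_in/SNR_out, so in dB: SNR_out = SNR_in − NF
SNR_out = 41.8 − 5.10 = 36.70 dB

36.70 dB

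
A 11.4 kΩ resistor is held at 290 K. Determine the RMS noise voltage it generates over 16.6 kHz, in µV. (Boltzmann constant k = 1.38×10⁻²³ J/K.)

V_n = √(4kTRB)
4kTRB = 4 × 1.38×10⁻²³ × 290 × 1.14×10⁴ × 1.66×10⁴ = 3.03×10⁻¹² V²
V_n = √(3.03×10⁻¹²) = 1.74×10⁻⁶ V = 1.74 µV

1.74 µV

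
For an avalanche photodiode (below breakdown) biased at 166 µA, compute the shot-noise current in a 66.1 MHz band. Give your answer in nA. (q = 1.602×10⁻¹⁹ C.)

I_n = √(2qI·B)
2qI·B = 2 × 1.602×10⁻¹⁹ × 1.66×10⁻⁴ × 6.61×10⁷ = 3.52×10⁻¹⁵ A²
I_n = √(3.52×10⁻¹⁵) = 5.93×10⁻⁸ A = 59.3 nA

59.3 nA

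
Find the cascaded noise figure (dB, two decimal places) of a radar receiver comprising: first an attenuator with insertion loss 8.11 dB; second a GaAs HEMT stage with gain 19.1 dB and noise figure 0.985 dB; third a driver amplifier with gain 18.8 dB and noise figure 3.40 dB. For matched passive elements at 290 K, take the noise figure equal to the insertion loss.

9.15 dB

Convert to linear (a loss of L dB is a gain of −L dB): F_i = 10^(NF_i/10), G_i = 10^(G_i,dB/10)
  Stage 1: F_1 = 10^(8.11/10) = 6.471, G_1 = 10^(−8.11/10) = 0.1545
  Stage 2: F_2 = 10^(0.985/10) = 1.255, G_2 = 10^(19.1/10) = 81.28
  Stage 3: F_3 = 10^(3.40/10) = 2.188, G_3 = 10^(18.8/10) = 75.86
Friis cascade:
  F = 6.471 + (1.255 − 1)/0.1545 + (2.188 − 1)/12.56 = 8.214
NF = 10 log₁₀(8.214) = 9.15 dB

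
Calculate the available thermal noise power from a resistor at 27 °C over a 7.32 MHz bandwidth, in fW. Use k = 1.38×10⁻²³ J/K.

T = 27 °C + 273.15 = 300.15 K
P_n = kTB = 1.38×10⁻²³ × 300.15 × 7.32×10⁶ = 3.03×10⁻¹⁴ W = 30.3 fW

30.3 fW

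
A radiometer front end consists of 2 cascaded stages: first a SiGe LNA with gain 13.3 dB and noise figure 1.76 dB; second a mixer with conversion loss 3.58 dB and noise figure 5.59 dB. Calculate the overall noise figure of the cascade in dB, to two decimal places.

2.10 dB

Convert to linear (a loss of L dB is a gain of −L dB): F_i = 10^(NF_i/10), G_i = 10^(G_i,dB/10)
  Stage 1: F_1 = 10^(1.76/10) = 1.500, G_1 = 10^(13.3/10) = 21.38
  Stage 2: F_2 = 10^(5.59/10) = 3.622, G_2 = 10^(−3.58/10) = 0.4385
Friis cascade:
  F = 1.500 + (3.622 − 1)/21.38 = 1.622
NF = 10 log₁₀(1.622) = 2.10 dB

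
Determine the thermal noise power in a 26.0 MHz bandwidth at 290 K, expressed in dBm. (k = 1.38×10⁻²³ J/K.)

P_n = kTB = 1.38×10⁻²³ × 290 × 2.60×10⁷ = 1.04×10⁻¹³ W
In dBm: 10 log₁₀(1.04×10⁻¹³ / 10⁻³) = −99.8 dBm

−99.8 dBm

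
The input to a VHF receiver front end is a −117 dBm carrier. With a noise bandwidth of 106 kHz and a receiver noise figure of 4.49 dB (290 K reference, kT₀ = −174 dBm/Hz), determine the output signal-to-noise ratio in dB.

2.3 dB

Noise floor: N = −174 + 10 log₁₀(B) + NF
10 log₁₀(1.06×10⁵) = 50.25 dB
N = −174 + 50.25 + 4.49 = −119.26 dBm
SNR = P_sig − N = −117 − (−119.26) = 2.26 dB → 2.3 dB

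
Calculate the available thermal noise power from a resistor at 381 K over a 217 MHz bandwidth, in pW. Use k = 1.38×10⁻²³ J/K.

P_n = kTB = 1.38×10⁻²³ × 381 × 2.17×10⁸ = 1.14×10⁻¹² W = 1.14 pW

1.14 pW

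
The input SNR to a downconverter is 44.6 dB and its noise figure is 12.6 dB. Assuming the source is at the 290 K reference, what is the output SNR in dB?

By definition F = SNR_in/SNR_out, so in dB: SNR_out = SNR_in − NF
SNR_out = 44.6 − 12.6 = 32.0 dB

32.0 dB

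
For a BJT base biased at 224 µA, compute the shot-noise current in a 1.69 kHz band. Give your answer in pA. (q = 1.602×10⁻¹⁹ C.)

348 pA

I_n = √(2qI·B)
2qI·B = 2 × 1.602×10⁻¹⁹ × 2.24×10⁻⁴ × 1.69×10³ = 1.21×10⁻¹⁹ A²
I_n = √(1.21×10⁻¹⁹) = 3.48×10⁻¹⁰ A = 348 pA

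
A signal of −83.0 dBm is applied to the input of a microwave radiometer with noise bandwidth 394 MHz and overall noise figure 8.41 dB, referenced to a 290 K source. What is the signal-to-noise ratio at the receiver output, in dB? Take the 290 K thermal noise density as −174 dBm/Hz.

−3.4 dB

Noise floor: N = −174 + 10 log₁₀(B) + NF
10 log₁₀(3.94×10⁸) = 85.95 dB
N = −174 + 85.95 + 8.41 = −79.64 dBm
SNR = P_sig − N = −83.0 − (−79.64) = −3.36 dB → −3.4 dB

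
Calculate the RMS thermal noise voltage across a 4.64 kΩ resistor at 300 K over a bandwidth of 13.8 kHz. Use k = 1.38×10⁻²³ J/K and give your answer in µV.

1.03 µV

V_n = √(4kTRB)
4kTRB = 4 × 1.38×10⁻²³ × 300 × 4.64×10³ × 1.38×10⁴ = 1.06×10⁻¹² V²
V_n = √(1.06×10⁻¹²) = 1.03×10⁻⁶ V = 1.03 µV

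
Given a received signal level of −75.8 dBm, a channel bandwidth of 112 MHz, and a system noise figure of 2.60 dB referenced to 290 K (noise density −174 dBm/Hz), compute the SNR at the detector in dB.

Noise floor: N = −174 + 10 log₁₀(B) + NF
10 log₁₀(1.12×10⁸) = 80.49 dB
N = −174 + 80.49 + 2.60 = −90.91 dBm
SNR = P_sig − N = −75.8 − (−90.91) = 15.11 dB → 15.1 dB

15.1 dB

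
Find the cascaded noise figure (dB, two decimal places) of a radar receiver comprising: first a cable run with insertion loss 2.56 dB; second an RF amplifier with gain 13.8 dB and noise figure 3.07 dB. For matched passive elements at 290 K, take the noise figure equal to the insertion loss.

5.63 dB

Convert to linear (a loss of L dB is a gain of −L dB): F_i = 10^(NF_i/10), G_i = 10^(G_i,dB/10)
  Stage 1: F_1 = 10^(2.56/10) = 1.803, G_1 = 10^(−2.56/10) = 0.5546
  Stage 2: F_2 = 10^(3.07/10) = 2.028, G_2 = 10^(13.8/10) = 23.99
Friis cascade:
  F = 1.803 + (2.028 − 1)/0.5546 = 3.656
NF = 10 log₁₀(3.656) = 5.63 dB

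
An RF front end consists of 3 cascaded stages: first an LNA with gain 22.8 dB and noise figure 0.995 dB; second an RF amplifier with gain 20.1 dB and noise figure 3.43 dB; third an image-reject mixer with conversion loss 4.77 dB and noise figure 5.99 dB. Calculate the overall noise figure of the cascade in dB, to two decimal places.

1.02 dB

Convert to linear (a loss of L dB is a gain of −L dB): F_i = 10^(NF_i/10), G_i = 10^(G_i,dB/10)
  Stage 1: F_1 = 10^(0.995/10) = 1.257, G_1 = 10^(22.8/10) = 190.5
  Stage 2: F_2 = 10^(3.43/10) = 2.203, G_2 = 10^(20.1/10) = 102.3
  Stage 3: F_3 = 10^(5.99/10) = 3.972, G_3 = 10^(−4.77/10) = 0.3334
Friis cascade:
  F = 1.257 + (2.203 − 1)/190.5 + (3.972 − 1)/1.950×10⁴ = 1.264
NF = 10 log₁₀(1.264) = 1.02 dB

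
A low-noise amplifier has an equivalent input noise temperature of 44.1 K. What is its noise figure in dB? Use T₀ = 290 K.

F = 1 + T_e/T₀ = 1 + 44.1/290 = 1.15207
NF = 10 log₁₀(1.15207) = 0.615 dB

0.615 dB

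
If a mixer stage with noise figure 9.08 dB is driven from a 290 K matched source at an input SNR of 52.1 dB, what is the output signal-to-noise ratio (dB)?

By definition F = SNR_in/SNR_out, so in dB: SNR_out = SNR_in − NF
SNR_out = 52.1 − 9.08 = 43.02 dB

43.02 dB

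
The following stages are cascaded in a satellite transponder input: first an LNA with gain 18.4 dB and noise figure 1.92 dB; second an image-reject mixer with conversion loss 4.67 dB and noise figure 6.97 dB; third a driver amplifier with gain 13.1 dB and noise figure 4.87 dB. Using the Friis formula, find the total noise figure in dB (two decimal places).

2.31 dB

Convert to linear (a loss of L dB is a gain of −L dB): F_i = 10^(NF_i/10), G_i = 10^(G_i,dB/10)
  Stage 1: F_1 = 10^(1.92/10) = 1.556, G_1 = 10^(18.4/10) = 69.18
  Stage 2: F_2 = 10^(6.97/10) = 4.977, G_2 = 10^(−4.67/10) = 0.3412
  Stage 3: F_3 = 10^(4.87/10) = 3.069, G_3 = 10^(13.1/10) = 20.42
Friis cascade:
  F = 1.556 + (4.977 − 1)/69.18 + (3.069 − 1)/23.60 = 1.701
NF = 10 log₁₀(1.701) = 2.31 dB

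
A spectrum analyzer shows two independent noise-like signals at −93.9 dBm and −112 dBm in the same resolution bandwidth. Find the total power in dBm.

−93.8 dBm

Convert to linear, add, convert back:
P₁ = 4.07×10⁻¹³ W, P₂ = 6.31×10⁻¹⁵ W
P_tot = 4.14×10⁻¹³ W → 10 log₁₀(P_tot / 10⁻³) = −93.8 dBm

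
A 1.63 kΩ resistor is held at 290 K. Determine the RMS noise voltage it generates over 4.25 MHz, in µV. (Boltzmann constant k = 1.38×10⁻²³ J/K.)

V_n = √(4kTRB)
4kTRB = 4 × 1.38×10⁻²³ × 290 × 1.63×10³ × 4.25×10⁶ = 1.11×10⁻¹⁰ V²
V_n = √(1.11×10⁻¹⁰) = 1.05×10⁻⁵ V = 10.5 µV

10.5 µV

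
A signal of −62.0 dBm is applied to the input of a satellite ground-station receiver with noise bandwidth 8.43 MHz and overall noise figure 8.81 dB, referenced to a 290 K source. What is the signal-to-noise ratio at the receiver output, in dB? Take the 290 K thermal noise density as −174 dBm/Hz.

33.9 dB

Noise floor: N = −174 + 10 log₁₀(B) + NF
10 log₁₀(8.43×10⁶) = 69.26 dB
N = −174 + 69.26 + 8.81 = −95.93 dBm
SNR = P_sig − N = −62.0 − (−95.93) = 33.93 dB → 33.9 dB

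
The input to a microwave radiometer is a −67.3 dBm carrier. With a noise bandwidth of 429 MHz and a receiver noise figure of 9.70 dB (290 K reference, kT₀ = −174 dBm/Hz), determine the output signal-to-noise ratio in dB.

10.7 dB

Noise floor: N = −174 + 10 log₁₀(B) + NF
10 log₁₀(4.29×10⁸) = 86.32 dB
N = −174 + 86.32 + 9.70 = −77.98 dBm
SNR = P_sig − N = −67.3 − (−77.98) = 10.68 dB → 10.7 dB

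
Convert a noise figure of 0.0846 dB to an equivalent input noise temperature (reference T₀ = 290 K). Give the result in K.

5.70 K

F = 10^(0.0846/10) = 1.01967
T_e = (F − 1)·T₀ = (1.01967 − 1) × 290 = 5.70 K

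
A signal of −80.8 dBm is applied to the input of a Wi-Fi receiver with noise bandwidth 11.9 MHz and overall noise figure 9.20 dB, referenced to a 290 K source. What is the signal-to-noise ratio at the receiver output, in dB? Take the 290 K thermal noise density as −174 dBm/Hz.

13.2 dB

Noise floor: N = −174 + 10 log₁₀(B) + NF
10 log₁₀(1.19×10⁷) = 70.76 dB
N = −174 + 70.76 + 9.20 = −94.04 dBm
SNR = P_sig − N = −80.8 − (−94.04) = 13.24 dB → 13.2 dB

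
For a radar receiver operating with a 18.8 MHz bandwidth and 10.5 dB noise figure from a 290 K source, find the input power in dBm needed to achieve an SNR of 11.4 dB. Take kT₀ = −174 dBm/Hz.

−79.4 dBm

Sensitivity = −174 + 10 log₁₀(B) + NF + SNR_min
= −174 + 72.74 + 10.5 + 11.4
= −79.36 dBm → −79.4 dBm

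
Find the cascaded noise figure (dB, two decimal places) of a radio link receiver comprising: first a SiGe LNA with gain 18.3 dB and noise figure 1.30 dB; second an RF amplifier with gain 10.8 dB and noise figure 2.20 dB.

1.33 dB

Convert to linear (a loss of L dB is a gain of −L dB): F_i = 10^(NF_i/10), G_i = 10^(G_i,dB/10)
  Stage 1: F_1 = 10^(1.30/10) = 1.349, G_1 = 10^(18.3/10) = 67.61
  Stage 2: F_2 = 10^(2.20/10) = 1.660, G_2 = 10^(10.8/10) = 12.02
Friis cascade:
  F = 1.349 + (1.660 − 1)/67.61 = 1.359
NF = 10 log₁₀(1.359) = 1.33 dB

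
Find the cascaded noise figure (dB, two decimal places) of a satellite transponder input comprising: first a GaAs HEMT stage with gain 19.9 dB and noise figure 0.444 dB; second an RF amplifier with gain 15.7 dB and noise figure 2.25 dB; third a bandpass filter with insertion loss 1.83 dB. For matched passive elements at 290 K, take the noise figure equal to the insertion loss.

Convert to linear (a loss of L dB is a gain of −L dB): F_i = 10^(NF_i/10), G_i = 10^(G_i,dB/10)
  Stage 1: F_1 = 10^(0.444/10) = 1.108, G_1 = 10^(19.9/10) = 97.72
  Stage 2: F_2 = 10^(2.25/10) = 1.679, G_2 = 10^(15.7/10) = 37.15
  Stage 3: F_3 = 10^(1.83/10) = 1.524, G_3 = 10^(−1.83/10) = 0.6561
Friis cascade:
  F = 1.108 + (1.679 − 1)/97.72 + (1.524 − 1)/3631 = 1.115
NF = 10 log₁₀(1.115) = 0.47 dB

0.47 dB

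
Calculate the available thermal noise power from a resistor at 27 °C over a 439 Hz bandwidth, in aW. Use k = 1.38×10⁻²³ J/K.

T = 27 °C + 273.15 = 300.15 K
P_n = kTB = 1.38×10⁻²³ × 300.15 × 4.39×10² = 1.82×10⁻¹⁸ W = 1.82 aW

1.82 aW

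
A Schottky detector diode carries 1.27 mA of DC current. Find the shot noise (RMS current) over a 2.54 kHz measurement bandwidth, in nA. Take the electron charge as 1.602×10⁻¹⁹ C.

I_n = √(2qI·B)
2qI·B = 2 × 1.602×10⁻¹⁹ × 1.27×10⁻³ × 2.54×10³ = 1.03×10⁻¹⁸ A²
I_n = √(1.03×10⁻¹⁸) = 1.02×10⁻⁹ A = 1.02 nA

1.02 nA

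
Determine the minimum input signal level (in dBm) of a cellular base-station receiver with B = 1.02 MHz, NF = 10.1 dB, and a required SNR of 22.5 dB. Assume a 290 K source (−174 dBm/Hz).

Sensitivity = −174 + 10 log₁₀(B) + NF + SNR_min
= −174 + 60.09 + 10.1 + 22.5
= −81.31 dBm → −81.3 dBm

−81.3 dBm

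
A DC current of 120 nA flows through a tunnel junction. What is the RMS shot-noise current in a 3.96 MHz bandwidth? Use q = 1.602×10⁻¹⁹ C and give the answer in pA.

I_n = √(2qI·B)
2qI·B = 2 × 1.602×10⁻¹⁹ × 1.20×10⁻⁷ × 3.96×10⁶ = 1.52×10⁻¹⁹ A²
I_n = √(1.52×10⁻¹⁹) = 3.90×10⁻¹⁰ A = 390 pA

390 pA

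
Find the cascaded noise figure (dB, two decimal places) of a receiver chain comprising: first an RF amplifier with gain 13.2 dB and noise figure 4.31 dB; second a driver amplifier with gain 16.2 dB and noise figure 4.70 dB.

Convert to linear (a loss of L dB is a gain of −L dB): F_i = 10^(NF_i/10), G_i = 10^(G_i,dB/10)
  Stage 1: F_1 = 10^(4.31/10) = 2.698, G_1 = 10^(13.2/10) = 20.89
  Stage 2: F_2 = 10^(4.70/10) = 2.951, G_2 = 10^(16.2/10) = 41.69
Friis cascade:
  F = 2.698 + (2.951 − 1)/20.89 = 2.791
NF = 10 log₁₀(2.791) = 4.46 dB

4.46 dB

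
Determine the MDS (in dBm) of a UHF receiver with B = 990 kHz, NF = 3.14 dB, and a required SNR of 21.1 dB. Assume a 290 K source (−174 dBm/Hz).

−89.8 dBm

Sensitivity = −174 + 10 log₁₀(B) + NF + SNR_min
= −174 + 59.96 + 3.14 + 21.1
= −89.80 dBm → −89.8 dBm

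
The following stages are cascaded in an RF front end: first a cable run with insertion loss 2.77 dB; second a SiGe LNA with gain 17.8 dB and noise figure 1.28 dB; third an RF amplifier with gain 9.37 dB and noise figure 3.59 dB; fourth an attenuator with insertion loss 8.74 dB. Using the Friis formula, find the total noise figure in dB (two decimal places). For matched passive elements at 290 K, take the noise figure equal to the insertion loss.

4.16 dB

Convert to linear (a loss of L dB is a gain of −L dB): F_i = 10^(NF_i/10), G_i = 10^(G_i,dB/10)
  Stage 1: F_1 = 10^(2.77/10) = 1.892, G_1 = 10^(−2.77/10) = 0.5284
  Stage 2: F_2 = 10^(1.28/10) = 1.343, G_2 = 10^(17.8/10) = 60.26
  Stage 3: F_3 = 10^(3.59/10) = 2.286, G_3 = 10^(9.37/10) = 8.650
  Stage 4: F_4 = 10^(8.74/10) = 7.482, G_4 = 10^(−8.74/10) = 0.1337
Friis cascade:
  F = 1.892 + (1.343 − 1)/0.5284 + (2.286 − 1)/31.84 + (7.482 − 1)/275.4 = 2.605
NF = 10 log₁₀(2.605) = 4.16 dB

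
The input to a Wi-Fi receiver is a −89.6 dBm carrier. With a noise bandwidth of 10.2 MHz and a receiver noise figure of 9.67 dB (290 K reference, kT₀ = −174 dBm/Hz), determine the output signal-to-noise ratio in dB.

Noise floor: N = −174 + 10 log₁₀(B) + NF
10 log₁₀(1.02×10⁷) = 70.09 dB
N = −174 + 70.09 + 9.67 = −94.24 dBm
SNR = P_sig − N = −89.6 − (−94.24) = 4.64 dB → 4.6 dB

4.6 dB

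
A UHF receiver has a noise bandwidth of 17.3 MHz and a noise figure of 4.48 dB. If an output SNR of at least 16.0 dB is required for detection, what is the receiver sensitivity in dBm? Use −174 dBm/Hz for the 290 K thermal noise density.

−81.1 dBm

Sensitivity = −174 + 10 log₁₀(B) + NF + SNR_min
= −174 + 72.38 + 4.48 + 16.0
= −81.14 dBm → −81.1 dBm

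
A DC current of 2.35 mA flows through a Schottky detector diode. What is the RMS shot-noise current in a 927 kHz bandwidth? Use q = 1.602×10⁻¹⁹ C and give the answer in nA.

26.4 nA

I_n = √(2qI·B)
2qI·B = 2 × 1.602×10⁻¹⁹ × 2.35×10⁻³ × 9.27×10⁵ = 6.98×10⁻¹⁶ A²
I_n = √(6.98×10⁻¹⁶) = 2.64×10⁻⁸ A = 26.4 nA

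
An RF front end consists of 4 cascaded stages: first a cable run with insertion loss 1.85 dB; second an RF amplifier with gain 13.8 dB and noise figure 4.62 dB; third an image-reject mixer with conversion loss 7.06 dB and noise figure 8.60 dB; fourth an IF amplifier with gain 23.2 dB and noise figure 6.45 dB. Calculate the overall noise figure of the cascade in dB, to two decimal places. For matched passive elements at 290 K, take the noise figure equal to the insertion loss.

7.74 dB

Convert to linear (a loss of L dB is a gain of −L dB): F_i = 10^(NF_i/10), G_i = 10^(G_i,dB/10)
  Stage 1: F_1 = 10^(1.85/10) = 1.531, G_1 = 10^(−1.85/10) = 0.6531
  Stage 2: F_2 = 10^(4.62/10) = 2.897, G_2 = 10^(13.8/10) = 23.99
  Stage 3: F_3 = 10^(8.60/10) = 7.244, G_3 = 10^(−7.06/10) = 0.1968
  Stage 4: F_4 = 10^(6.45/10) = 4.416, G_4 = 10^(23.2/10) = 208.9
Friis cascade:
  F = 1.531 + (2.897 − 1)/0.6531 + (7.244 − 1)/15.67 + (4.416 − 1)/3.083 = 5.942
NF = 10 log₁₀(5.942) = 7.74 dB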